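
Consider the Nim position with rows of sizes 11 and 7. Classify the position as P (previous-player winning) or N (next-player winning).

N-position

Compute the nim-sum pairwise:
11 XOR 7 = 12
The nim-sum is 12 ≠ 0, so this is an N-position: the player to move can win.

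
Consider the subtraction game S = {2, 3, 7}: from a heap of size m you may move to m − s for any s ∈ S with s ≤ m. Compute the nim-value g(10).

Build the Grundy sequence with g(k) = mex{g(k−s) : s ∈ {2, 3, 7}, s ≤ k}:
g(0) = mex{} = 0
g(1) = mex{} = 0
g(2) = mex{0} = 1
g(3) = mex{0} = 1
g(4) = mex{0,1} = 2
g(5) = mex{1} = 0
g(6) = mex{1,2} = 0
g(7) = mex{0,2} = 1
g(8) = mex{0} = 1
g(9) = mex{0,1} = 2
g(10) = mex{1} = 0
So g(10) = 0.

0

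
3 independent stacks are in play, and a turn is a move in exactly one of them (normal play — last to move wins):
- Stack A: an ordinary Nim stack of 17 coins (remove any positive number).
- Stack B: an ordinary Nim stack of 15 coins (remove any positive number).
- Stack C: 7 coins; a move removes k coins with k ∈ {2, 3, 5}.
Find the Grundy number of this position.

30

Stack A is a plain Nim stack of size 17, so its Grundy value is 17.
Stack B is a plain Nim stack of size 15, so its Grundy value is 15.
Grundy values for stack C (subtraction set {2, 3, 5}):
g(0) = mex{} = 0
g(1) = mex{} = 0
g(2) = mex{0} = 1
g(3) = mex{0} = 1
g(4) = mex{0,1} = 2
g(5) = mex{0,1} = 2
g(6) = mex{0,1,2} = 3
g(7) = mex{1,2} = 0
So g(7) = 0.
The value of a disjunctive sum is the nim-sum of the parts.
Combined value = 17 ⊕ 15 ⊕ 0 = 30.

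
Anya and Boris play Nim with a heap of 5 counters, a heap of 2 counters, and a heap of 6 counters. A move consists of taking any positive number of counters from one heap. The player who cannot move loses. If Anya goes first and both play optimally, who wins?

Anya wins

Nim-sum: 5 XOR 2 XOR 6 = 1.
The nim-sum is 1 ≠ 0, so this is an N-position: the player to move can win; Anya has a winning move.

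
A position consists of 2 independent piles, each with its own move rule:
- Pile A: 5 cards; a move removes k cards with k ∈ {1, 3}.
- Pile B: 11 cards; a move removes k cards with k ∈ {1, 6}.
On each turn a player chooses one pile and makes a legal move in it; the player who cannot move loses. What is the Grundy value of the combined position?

1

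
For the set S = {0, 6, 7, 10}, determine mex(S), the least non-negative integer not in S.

0 is in the set but 1 is not, so the mex is 1.

1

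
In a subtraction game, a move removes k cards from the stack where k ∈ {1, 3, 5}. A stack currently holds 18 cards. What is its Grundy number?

0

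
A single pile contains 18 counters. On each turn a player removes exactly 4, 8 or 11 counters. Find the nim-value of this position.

Compute g(0), g(1), … for moves {4, 8, 11}:
k:     0  1  2  3  4  5  6  7  8  9 10 11 12 13 14 15 16 17 18
g(k):  0  0  0  0  1  1  1  1  2  2  2  2  3  3  3  0  0  0  0
So g(18) = 0.

0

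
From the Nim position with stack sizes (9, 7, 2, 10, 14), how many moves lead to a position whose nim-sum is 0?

In binary:
  1001  (9)
  0111  (7)
  0010  (2)
  1010  (10)
  1110  (14)
  ----
  1000  (8)
The overall nim-sum is X = 8. A stack of size p has a winning move iff p XOR X < p (reduce it to p XOR X).
  9: 9 XOR 8 = 1 < 9 — winning move (to 1).
  7: 7 XOR 8 = 15 ≥ 7 — no move.
  2: 2 XOR 8 = 10 ≥ 2 — no move.
  10: 10 XOR 8 = 2 < 10 — winning move (to 2).
  14: 14 XOR 8 = 6 < 14 — winning move (to 6).
That gives 3 winning moves.

3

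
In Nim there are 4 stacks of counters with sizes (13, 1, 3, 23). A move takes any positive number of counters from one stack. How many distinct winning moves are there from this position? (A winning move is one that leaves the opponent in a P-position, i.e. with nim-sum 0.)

1

Nim-sum: 13 ^ 1 ^ 3 ^ 23 = 24.
The overall nim-sum is X = 24. A stack of size p has a winning move iff p XOR X < p (reduce it to p XOR X).
  13: 13 XOR 24 = 21 ≥ 13 — no move.
  1: 1 XOR 24 = 25 ≥ 1 — no move.
  3: 3 XOR 24 = 27 ≥ 3 — no move.
  23: 23 XOR 24 = 15 < 23 — winning move (to 15).
That gives 1 winning move.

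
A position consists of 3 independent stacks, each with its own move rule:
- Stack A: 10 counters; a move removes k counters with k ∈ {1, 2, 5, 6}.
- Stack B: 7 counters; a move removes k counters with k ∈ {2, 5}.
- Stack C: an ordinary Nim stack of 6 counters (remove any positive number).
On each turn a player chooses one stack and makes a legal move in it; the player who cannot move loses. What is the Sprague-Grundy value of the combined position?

6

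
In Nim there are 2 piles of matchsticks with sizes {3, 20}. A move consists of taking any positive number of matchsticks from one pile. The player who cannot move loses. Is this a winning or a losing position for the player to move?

Compute the nim-sum pairwise:
3 XOR 20 = 23
The nim-sum is 23 ≠ 0, so this is an N-position: the player to move can win.

Winning position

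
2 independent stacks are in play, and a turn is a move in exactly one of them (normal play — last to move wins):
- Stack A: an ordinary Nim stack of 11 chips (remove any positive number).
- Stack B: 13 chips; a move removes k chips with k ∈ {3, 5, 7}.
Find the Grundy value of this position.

10

Stack A is a plain Nim stack of size 11, so its Grundy value is 11.
Grundy values for stack B (subtraction set {3, 5, 7}):
g(0) = mex{} = 0
g(1) = mex{} = 0
g(2) = mex{} = 0
g(3) = mex{0} = 1
g(4) = mex{0} = 1
g(5) = mex{0} = 1
g(6) = mex{0,1} = 2
g(7) = mex{0,1} = 2
g(8) = mex{0,1} = 2
g(9) = mex{0,1,2} = 3
g(10) = mex{1,2} = 0
g(11) = mex{1,2} = 0
g(12) = mex{1,2,3} = 0
g(13) = mex{0,2} = 1
So g(13) = 1.
By the Sprague-Grundy theorem, the Grundy value of a sum of independent games is the XOR of the component values.
Combined value = 11 ⊕ 1 = 10.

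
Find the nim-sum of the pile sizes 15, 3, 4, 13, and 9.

Compute the nim-sum pairwise:
15 ⊕ 3 = 12
12 ⊕ 4 = 8
8 ⊕ 13 = 5
5 ⊕ 9 = 12

12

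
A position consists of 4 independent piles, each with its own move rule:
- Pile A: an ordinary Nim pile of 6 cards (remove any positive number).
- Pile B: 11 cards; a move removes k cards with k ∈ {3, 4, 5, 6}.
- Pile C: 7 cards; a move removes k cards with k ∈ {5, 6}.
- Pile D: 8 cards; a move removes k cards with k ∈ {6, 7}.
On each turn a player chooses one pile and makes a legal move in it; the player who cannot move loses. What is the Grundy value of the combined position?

6

Pile A is a plain Nim pile of size 6, so its Grundy value is 6.
For pile B, compute g(0), g(1), … with moves {3, 4, 5, 6}:
g(0) = mex{} = 0
g(1) = mex{} = 0
g(2) = mex{} = 0
g(3) = mex{0} = 1
g(4) = mex{0} = 1
g(5) = mex{0} = 1
g(6) = mex{0,1} = 2
g(7) = mex{0,1} = 2
g(8) = mex{0,1} = 2
g(9) = mex{1,2} = 0
g(10) = mex{1,2} = 0
g(11) = mex{1,2} = 0
So g(11) = 0.
Grundy values for pile C (subtraction set {5, 6}):
g(0) = mex{} = 0
g(1) = mex{} = 0
g(2) = mex{} = 0
g(3) = mex{} = 0
g(4) = mex{} = 0
g(5) = mex{0} = 1
g(6) = mex{0} = 1
g(7) = mex{0} = 1
So g(7) = 1.
Grundy values for pile D (subtraction set {6, 7}):
g(0) = mex{} = 0
g(1) = mex{} = 0
g(2) = mex{} = 0
g(3) = mex{} = 0
g(4) = mex{} = 0
g(5) = mex{} = 0
g(6) = mex{0} = 1
g(7) = mex{0} = 1
g(8) = mex{0} = 1
So g(8) = 1.
By the Sprague-Grundy theorem, the Grundy value of a sum of independent games is the XOR of the component values.
Combined value = 6 XOR 0 XOR 1 XOR 1 = 6.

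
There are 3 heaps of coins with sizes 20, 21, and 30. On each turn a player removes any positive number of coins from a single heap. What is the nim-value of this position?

31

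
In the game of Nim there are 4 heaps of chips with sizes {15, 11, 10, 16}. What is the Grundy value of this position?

30

Bitwise XOR of the heap sizes:
  01111  (15)
  01011  (11)
  01010  (10)
  10000  (16)
  -----
  11110  (30)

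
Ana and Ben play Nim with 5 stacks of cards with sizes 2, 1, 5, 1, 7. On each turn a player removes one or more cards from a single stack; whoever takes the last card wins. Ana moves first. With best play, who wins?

Compute the nim-sum pairwise:
2 ⊕ 1 = 3
3 ⊕ 5 = 6
6 ⊕ 1 = 7
7 ⊕ 7 = 0
The nim-sum is 0, so this is a P-position: the player to move is in a losing position under optimal play; Ana is about to move from it and so loses — Ben wins.

Ben wins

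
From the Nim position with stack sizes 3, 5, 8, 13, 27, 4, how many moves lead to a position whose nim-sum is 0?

1

Bitwise XOR of the heap sizes:
  00011  (3)
  00101  (5)
  01000  (8)
  01101  (13)
  11011  (27)
  00100  (4)
  -----
  11100  (28)
The overall nim-sum is X = 28. A stack of size p has a winning move iff p XOR X < p (reduce it to p XOR X).
  3: 3 XOR 28 = 31 ≥ 3 — no move.
  5: 5 XOR 28 = 25 ≥ 5 — no move.
  8: 8 XOR 28 = 20 ≥ 8 — no move.
  13: 13 XOR 28 = 17 ≥ 13 — no move.
  27: 27 XOR 28 = 7 < 27 — winning move (to 7).
  4: 4 XOR 28 = 24 ≥ 4 — no move.
That gives 1 winning move.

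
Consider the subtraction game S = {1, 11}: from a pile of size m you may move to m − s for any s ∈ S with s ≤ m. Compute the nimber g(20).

Grundy values for subtraction set {1, 11}:
k:     0  1  2  3  4  5  6  7  8  9 10 11 12 13 14 15 16 17 18 19 20
g(k):  0  1  0  1  0  1  0  1  0  1  0  1  0  1  0  1  0  1  0  1  0
So g(20) = 0.

0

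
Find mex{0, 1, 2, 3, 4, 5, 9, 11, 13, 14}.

6

The values 0, 1, 2, 3, 4, 5 are all present; 6 is the first non-negative integer missing from the set.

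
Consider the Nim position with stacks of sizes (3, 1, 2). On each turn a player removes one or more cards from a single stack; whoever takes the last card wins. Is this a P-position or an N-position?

P-position

Nim-sum: 3 XOR 1 XOR 2 = 0.
The nim-sum is 0, so this is a P-position: the player to move is in a losing position under optimal play.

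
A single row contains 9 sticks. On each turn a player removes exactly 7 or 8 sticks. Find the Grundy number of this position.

Grundy values for subtraction set {7, 8}:
k:     0  1  2  3  4  5  6  7  8  9
g(k):  0  0  0  0  0  0  0  1  1  1
So g(9) = 1.

1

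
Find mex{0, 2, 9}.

1

0 is in the set but 1 is not, so the mex is 1.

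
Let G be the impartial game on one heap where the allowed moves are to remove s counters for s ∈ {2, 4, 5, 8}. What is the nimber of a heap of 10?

Build the Grundy sequence with g(k) = mex{g(k−s) : s ∈ {2, 4, 5, 8}, s ≤ k}:
k:     0  1  2  3  4  5  6  7  8  9 10
g(k):  0  0  1  1  2  2  3  0  4  1  0
So g(10) = 0.

0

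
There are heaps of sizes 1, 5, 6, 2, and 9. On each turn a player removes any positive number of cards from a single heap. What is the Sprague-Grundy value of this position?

9

Nim-sum: 1 ⊕ 5 ⊕ 6 ⊕ 2 ⊕ 9 = 9.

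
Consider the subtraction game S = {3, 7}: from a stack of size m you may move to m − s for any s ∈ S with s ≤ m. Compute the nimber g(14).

1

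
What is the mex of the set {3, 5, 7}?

0

0 is not in the set, so the mex is 0.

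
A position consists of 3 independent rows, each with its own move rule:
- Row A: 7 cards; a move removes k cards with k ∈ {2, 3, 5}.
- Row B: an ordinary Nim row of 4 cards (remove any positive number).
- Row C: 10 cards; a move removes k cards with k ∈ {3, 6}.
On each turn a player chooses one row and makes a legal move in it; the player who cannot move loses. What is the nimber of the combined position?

4

Grundy values for row A (subtraction set {2, 3, 5}):
k:     0  1  2  3  4  5  6  7
g(k):  0  0  1  1  2  2  3  0
So g(7) = 0.
Row B is a plain Nim row of size 4, so its Grundy value is 4.
Grundy values for row C (subtraction set {3, 6}):
k:     0  1  2  3  4  5  6  7  8  9 10
g(k):  0  0  0  1  1  1  2  2  2  0  0
So g(10) = 0.
By the Sprague-Grundy theorem, the Grundy value of a sum of independent games is the XOR of the component values.
Combined value = 0 ⊕ 4 ⊕ 0 = 4.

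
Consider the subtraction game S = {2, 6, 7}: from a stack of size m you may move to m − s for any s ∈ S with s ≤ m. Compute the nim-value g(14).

0

Grundy values for subtraction set {2, 6, 7}:
g(0) = mex{} = 0
g(1) = mex{} = 0
g(2) = mex{0} = 1
g(3) = mex{0} = 1
g(4) = mex{1} = 0
g(5) = mex{1} = 0
g(6) = mex{0} = 1
g(7) = mex{0} = 1
g(8) = mex{0,1} = 2
g(9) = mex{1} = 0
g(10) = mex{0,1,2} = 3
g(11) = mex{0} = 1
g(12) = mex{0,1,3} = 2
g(13) = mex{1} = 0
g(14) = mex{1,2} = 0
So g(14) = 0.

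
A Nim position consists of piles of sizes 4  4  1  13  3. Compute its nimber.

Compute the nim-sum pairwise:
4 XOR 4 = 0
0 XOR 1 = 1
1 XOR 13 = 12
12 XOR 3 = 15

15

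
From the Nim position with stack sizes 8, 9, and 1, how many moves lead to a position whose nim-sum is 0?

0

Compute the nim-sum pairwise:
8 ⊕ 9 = 1
1 ⊕ 1 = 0
The nim-sum is already 0, so every move leaves a nonzero nim-sum — there are no winning moves.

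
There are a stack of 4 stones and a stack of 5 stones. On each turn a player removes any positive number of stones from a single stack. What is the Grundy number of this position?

1

Nim-sum: 4 XOR 5 = 1.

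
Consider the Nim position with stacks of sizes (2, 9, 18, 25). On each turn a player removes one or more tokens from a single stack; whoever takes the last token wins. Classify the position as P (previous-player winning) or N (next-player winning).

P-position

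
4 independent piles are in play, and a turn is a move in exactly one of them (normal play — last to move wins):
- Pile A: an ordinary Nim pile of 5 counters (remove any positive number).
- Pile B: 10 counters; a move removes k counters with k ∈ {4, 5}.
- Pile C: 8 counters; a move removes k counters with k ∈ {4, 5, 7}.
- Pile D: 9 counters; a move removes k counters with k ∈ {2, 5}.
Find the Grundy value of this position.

Pile A is a plain Nim pile of size 5, so its Grundy value is 5.
Build the Grundy sequence for pile B with g(k) = mex{g(k−s) : s ∈ {4, 5}, s ≤ k}:
k:     0  1  2  3  4  5  6  7  8  9 10
g(k):  0  0  0  0  1  1  1  1  2  0  0
So g(10) = 0.
Grundy values for pile C (subtraction set {4, 5, 7}):
g(0) = mex{} = 0
g(1) = mex{} = 0
g(2) = mex{} = 0
g(3) = mex{} = 0
g(4) = mex{0} = 1
g(5) = mex{0} = 1
g(6) = mex{0} = 1
g(7) = mex{0} = 1
g(8) = mex{0,1} = 2
So g(8) = 2.
Build the Grundy sequence for pile D with g(k) = mex{g(k−s) : s ∈ {2, 5}, s ≤ k}:
k:     0  1  2  3  4  5  6  7  8  9
g(k):  0  0  1  1  0  2  1  0  0  1
So g(9) = 1.
By the Sprague-Grundy theorem, the Grundy value of a sum of independent games is the XOR of the component values.
Combined value = 5 ⊕ 0 ⊕ 2 ⊕ 1 = 6.

6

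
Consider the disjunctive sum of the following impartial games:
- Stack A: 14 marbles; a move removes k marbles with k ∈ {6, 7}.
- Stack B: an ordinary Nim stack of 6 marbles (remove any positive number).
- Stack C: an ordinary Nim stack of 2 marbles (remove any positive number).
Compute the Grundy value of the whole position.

4

For stack A, compute g(0), g(1), … with moves {6, 7}:
g(0) = mex{} = 0
g(1) = mex{} = 0
g(2) = mex{} = 0
g(3) = mex{} = 0
g(4) = mex{} = 0
g(5) = mex{} = 0
g(6) = mex{0} = 1
g(7) = mex{0} = 1
g(8) = mex{0} = 1
g(9) = mex{0} = 1
g(10) = mex{0} = 1
g(11) = mex{0} = 1
g(12) = mex{0,1} = 2
g(13) = mex{1} = 0
g(14) = mex{1} = 0
So g(14) = 0.
Stack B is a plain Nim stack of size 6, so its Grundy value is 6.
Stack C is a plain Nim stack of size 2, so its Grundy value is 2.
By the Sprague-Grundy theorem, the Grundy value of a sum of independent games is the XOR of the component values.
Combined value = 0 ⊕ 6 ⊕ 2 = 4.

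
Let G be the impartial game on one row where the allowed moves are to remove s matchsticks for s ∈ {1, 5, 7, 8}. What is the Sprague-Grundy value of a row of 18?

Build the Grundy sequence with g(k) = mex{g(k−s) : s ∈ {1, 5, 7, 8}, s ≤ k}:
k:     0  1  2  3  4  5  6  7  8  9 10 11 12 13 14 15 16 17 18
g(k):  0  1  0  1  0  1  0  1  2  3  2  3  2  3  2  0  1  0  1
So g(18) = 1.

1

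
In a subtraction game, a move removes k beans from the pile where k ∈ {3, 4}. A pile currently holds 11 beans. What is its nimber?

Build the Grundy sequence with g(k) = mex{g(k−s) : s ∈ {3, 4}, s ≤ k}:
g(0) = mex{} = 0
g(1) = mex{} = 0
g(2) = mex{} = 0
g(3) = mex{0} = 1
g(4) = mex{0} = 1
g(5) = mex{0} = 1
g(6) = mex{0,1} = 2
g(7) = mex{1} = 0
g(8) = mex{1} = 0
g(9) = mex{1,2} = 0
g(10) = mex{0,2} = 1
g(11) = mex{0} = 1
So g(11) = 1.

1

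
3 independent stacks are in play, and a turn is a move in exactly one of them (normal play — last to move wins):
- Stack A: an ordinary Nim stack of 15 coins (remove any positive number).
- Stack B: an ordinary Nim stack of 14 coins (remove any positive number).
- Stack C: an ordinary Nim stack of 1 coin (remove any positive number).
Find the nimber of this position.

Stack A is a plain Nim stack of size 15, so its Grundy value is 15.
Stack B is a plain Nim stack of size 14, so its Grundy value is 14.
Stack C is a plain Nim stack of size 1, so its Grundy value is 1.
By the Sprague-Grundy theorem, the Grundy value of a sum of independent games is the XOR of the component values.
Combined value = 15 ⊕ 14 ⊕ 1 = 0.

0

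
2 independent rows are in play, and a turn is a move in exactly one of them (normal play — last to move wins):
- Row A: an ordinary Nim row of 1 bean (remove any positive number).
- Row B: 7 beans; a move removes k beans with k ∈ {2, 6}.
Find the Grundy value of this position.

0

Row A is a plain Nim row of size 1, so its Grundy value is 1.
Grundy values for row B (subtraction set {2, 6}):
k:     0  1  2  3  4  5  6  7
g(k):  0  0  1  1  0  0  1  1
So g(7) = 1.
The value of a disjunctive sum is the nim-sum of the parts.
Combined value = 1 XOR 1 = 0.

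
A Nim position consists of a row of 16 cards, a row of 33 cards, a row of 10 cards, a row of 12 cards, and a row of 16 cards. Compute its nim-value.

39

Bitwise XOR of the heap sizes:
  010000  (16)
  100001  (33)
  001010  (10)
  001100  (12)
  010000  (16)
  ------
  100111  (39)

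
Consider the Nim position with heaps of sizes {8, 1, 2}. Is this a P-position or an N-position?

N-position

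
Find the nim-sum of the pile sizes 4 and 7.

3

Nim-sum: 4 ⊕ 7 = 3.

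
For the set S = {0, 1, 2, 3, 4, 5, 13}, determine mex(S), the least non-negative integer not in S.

6

The values 0, 1, 2, 3, 4, 5 are all present; 6 is the first non-negative integer missing from the set.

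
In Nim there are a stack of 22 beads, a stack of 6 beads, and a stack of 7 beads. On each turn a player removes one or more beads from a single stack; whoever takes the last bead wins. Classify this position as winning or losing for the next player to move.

Winning position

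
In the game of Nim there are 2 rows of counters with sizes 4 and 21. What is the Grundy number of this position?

Bitwise XOR of the heap sizes:
  00100  (4)
  10101  (21)
  -----
  10001  (17)

17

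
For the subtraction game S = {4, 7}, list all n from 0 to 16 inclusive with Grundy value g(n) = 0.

Compute g(0), g(1), … for moves {4, 7}:
k:     0  1  2  3  4  5  6  7  8  9 10 11 12 13 14 15 16
g(k):  0  0  0  0  1  1  1  1  2  2  2  0  0  0  0  1  1
The P-positions (g = 0) in 0..16 are 0, 1, 2, 3, 11, 12, 13, 14.

0, 1, 2, 3, 11, 12, 13, 14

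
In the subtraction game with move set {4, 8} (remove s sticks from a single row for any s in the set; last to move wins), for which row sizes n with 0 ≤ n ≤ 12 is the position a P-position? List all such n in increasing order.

Build the Grundy sequence with g(k) = mex{g(k−s) : s ∈ {4, 8}, s ≤ k}:
g(0) = mex{} = 0
g(1) = mex{} = 0
g(2) = mex{} = 0
g(3) = mex{} = 0
g(4) = mex{0} = 1
g(5) = mex{0} = 1
g(6) = mex{0} = 1
g(7) = mex{0} = 1
g(8) = mex{0,1} = 2
g(9) = mex{0,1} = 2
g(10) = mex{0,1} = 2
g(11) = mex{0,1} = 2
g(12) = mex{1,2} = 0
The P-positions (g = 0) in 0..12 are 0, 1, 2, 3, 12.

0, 1, 2, 3, 12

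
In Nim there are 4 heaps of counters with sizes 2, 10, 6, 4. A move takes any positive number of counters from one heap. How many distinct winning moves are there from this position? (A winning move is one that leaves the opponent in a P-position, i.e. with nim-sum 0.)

Compute the nim-sum pairwise:
2 ⊕ 10 = 8
8 ⊕ 6 = 14
14 ⊕ 4 = 10
The overall nim-sum is X = 10. A heap of size p has a winning move iff p XOR X < p (reduce it to p XOR X).
  2: 2 XOR 10 = 8 ≥ 2 — no move.
  10: 10 XOR 10 = 0 < 10 — winning move (to 0).
  6: 6 XOR 10 = 12 ≥ 6 — no move.
  4: 4 XOR 10 = 14 ≥ 4 — no move.
That gives 1 winning move.

1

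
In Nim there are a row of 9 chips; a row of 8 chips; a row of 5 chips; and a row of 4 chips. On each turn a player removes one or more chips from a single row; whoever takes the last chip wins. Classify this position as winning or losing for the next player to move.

Losing position

In binary:
  1001  (9)
  1000  (8)
  0101  (5)
  0100  (4)
  ----
  0000  (0)
The nim-sum is 0, so this is a P-position: the player to move is in a losing position under optimal play.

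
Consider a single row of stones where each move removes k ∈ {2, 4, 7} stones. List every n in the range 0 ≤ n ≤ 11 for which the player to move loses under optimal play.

Build the Grundy sequence with g(k) = mex{g(k−s) : s ∈ {2, 4, 7}, s ≤ k}:
g(0) = mex{} = 0
g(1) = mex{} = 0
g(2) = mex{0} = 1
g(3) = mex{0} = 1
g(4) = mex{0,1} = 2
g(5) = mex{0,1} = 2
g(6) = mex{1,2} = 0
g(7) = mex{0,1,2} = 3
g(8) = mex{0,2} = 1
g(9) = mex{1,2,3} = 0
g(10) = mex{0,1} = 2
g(11) = mex{0,2,3} = 1
The P-positions (g = 0) in 0..11 are 0, 1, 6, 9.

0, 1, 6, 9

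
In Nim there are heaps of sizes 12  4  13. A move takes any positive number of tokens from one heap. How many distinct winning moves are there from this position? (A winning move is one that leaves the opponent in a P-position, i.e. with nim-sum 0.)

3

In binary:
  1100  (12)
  0100  (4)
  1101  (13)
  ----
  0101  (5)
The overall nim-sum is X = 5. A heap of size p has a winning move iff p XOR X < p (reduce it to p XOR X).
  12: 12 XOR 5 = 9 < 12 — winning move (to 9).
  4: 4 XOR 5 = 1 < 4 — winning move (to 1).
  13: 13 XOR 5 = 8 < 13 — winning move (to 8).
That gives 3 winning moves.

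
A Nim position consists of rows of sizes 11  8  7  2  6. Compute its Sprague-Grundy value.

0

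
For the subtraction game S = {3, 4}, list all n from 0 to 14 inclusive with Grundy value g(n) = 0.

Grundy values for subtraction set {3, 4}:
g(0) = mex{} = 0
g(1) = mex{} = 0
g(2) = mex{} = 0
g(3) = mex{0} = 1
g(4) = mex{0} = 1
g(5) = mex{0} = 1
g(6) = mex{0,1} = 2
g(7) = mex{1} = 0
g(8) = mex{1} = 0
g(9) = mex{1,2} = 0
g(10) = mex{0,2} = 1
g(11) = mex{0} = 1
g(12) = mex{0} = 1
g(13) = mex{0,1} = 2
g(14) = mex{1} = 0
The P-positions (g = 0) in 0..14 are 0, 1, 2, 7, 8, 9, 14.

0, 1, 2, 7, 8, 9, 14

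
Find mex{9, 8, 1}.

0 is not in the set, so the mex is 0.

0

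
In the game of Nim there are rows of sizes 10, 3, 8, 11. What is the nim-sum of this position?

Compute the nim-sum pairwise:
10 ^ 3 = 9
9 ^ 8 = 1
1 ^ 11 = 10

10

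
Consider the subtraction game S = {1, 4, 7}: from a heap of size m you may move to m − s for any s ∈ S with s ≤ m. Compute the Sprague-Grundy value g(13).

Build the Grundy sequence with g(k) = mex{g(k−s) : s ∈ {1, 4, 7}, s ≤ k}:
g(0) = mex{} = 0
g(1) = mex{0} = 1
g(2) = mex{1} = 0
g(3) = mex{0} = 1
g(4) = mex{0,1} = 2
g(5) = mex{1,2} = 0
g(6) = mex{0} = 1
g(7) = mex{0,1} = 2
g(8) = mex{1,2} = 0
g(9) = mex{0} = 1
g(10) = mex{1} = 0
g(11) = mex{0,2} = 1
g(12) = mex{0,1} = 2
g(13) = mex{1,2} = 0
So g(13) = 0.

0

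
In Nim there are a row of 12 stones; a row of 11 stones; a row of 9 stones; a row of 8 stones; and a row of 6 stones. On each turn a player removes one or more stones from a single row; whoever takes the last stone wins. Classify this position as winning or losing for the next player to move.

Nim-sum: 12 ^ 11 ^ 9 ^ 8 ^ 6 = 0.
The nim-sum is 0, so this is a P-position: the player to move is in a losing position under optimal play.

Losing position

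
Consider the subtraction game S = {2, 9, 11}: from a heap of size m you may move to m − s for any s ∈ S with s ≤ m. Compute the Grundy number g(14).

3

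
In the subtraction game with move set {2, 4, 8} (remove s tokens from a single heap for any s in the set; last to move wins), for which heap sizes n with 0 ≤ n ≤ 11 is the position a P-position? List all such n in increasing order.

0, 1, 6, 7

Grundy values for subtraction set {2, 4, 8}:
k:     0  1  2  3  4  5  6  7  8  9 10 11
g(k):  0  0  1  1  2  2  0  0  1  1  2  2
The P-positions (g = 0) in 0..11 are 0, 1, 6, 7.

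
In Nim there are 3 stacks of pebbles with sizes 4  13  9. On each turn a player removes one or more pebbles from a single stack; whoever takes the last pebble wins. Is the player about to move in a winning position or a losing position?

Losing position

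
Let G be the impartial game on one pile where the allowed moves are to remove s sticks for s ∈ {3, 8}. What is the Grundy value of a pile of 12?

0

Build the Grundy sequence with g(k) = mex{g(k−s) : s ∈ {3, 8}, s ≤ k}:
k:     0  1  2  3  4  5  6  7  8  9 10 11 12
g(k):  0  0  0  1  1  1  0  0  2  1  1  0  0
So g(12) = 0.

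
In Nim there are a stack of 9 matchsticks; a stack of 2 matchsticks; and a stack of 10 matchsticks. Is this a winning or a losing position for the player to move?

Winning position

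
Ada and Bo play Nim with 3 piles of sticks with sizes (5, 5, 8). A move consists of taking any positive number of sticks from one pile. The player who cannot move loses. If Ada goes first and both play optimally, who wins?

Ada wins

In binary:
  0101  (5)
  0101  (5)
  1000  (8)
  ----
  1000  (8)
The nim-sum is 8 ≠ 0, so this is an N-position: the player to move can win; Ada has a winning move.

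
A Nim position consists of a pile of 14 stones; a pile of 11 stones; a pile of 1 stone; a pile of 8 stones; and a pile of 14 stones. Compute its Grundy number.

Nim-sum: 14 ⊕ 11 ⊕ 1 ⊕ 8 ⊕ 14 = 2.

2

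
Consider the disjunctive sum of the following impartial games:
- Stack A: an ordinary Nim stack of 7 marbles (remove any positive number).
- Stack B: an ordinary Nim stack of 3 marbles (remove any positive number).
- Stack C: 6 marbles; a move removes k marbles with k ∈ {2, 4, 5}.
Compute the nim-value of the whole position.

7

Stack A is a plain Nim stack of size 7, so its Grundy value is 7.
Stack B is a plain Nim stack of size 3, so its Grundy value is 3.
Build the Grundy sequence for stack C with g(k) = mex{g(k−s) : s ∈ {2, 4, 5}, s ≤ k}:
g(0) = mex{} = 0
g(1) = mex{} = 0
g(2) = mex{0} = 1
g(3) = mex{0} = 1
g(4) = mex{0,1} = 2
g(5) = mex{0,1} = 2
g(6) = mex{0,1,2} = 3
So g(6) = 3.
By the Sprague-Grundy theorem, the Grundy value of a sum of independent games is the XOR of the component values.
Combined value = 7 ⊕ 3 ⊕ 3 = 7.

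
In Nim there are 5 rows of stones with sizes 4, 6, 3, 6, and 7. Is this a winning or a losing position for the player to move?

Losing position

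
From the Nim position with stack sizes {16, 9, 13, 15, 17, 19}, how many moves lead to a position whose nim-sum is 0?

Bitwise XOR of the heap sizes:
  10000  (16)
  01001  (9)
  01101  (13)
  01111  (15)
  10001  (17)
  10011  (19)
  -----
  11001  (25)
The overall nim-sum is X = 25. A stack of size p has a winning move iff p XOR X < p (reduce it to p XOR X).
  16: 16 XOR 25 = 9 < 16 — winning move (to 9).
  9: 9 XOR 25 = 16 ≥ 9 — no move.
  13: 13 XOR 25 = 20 ≥ 13 — no move.
  15: 15 XOR 25 = 22 ≥ 15 — no move.
  17: 17 XOR 25 = 8 < 17 — winning move (to 8).
  19: 19 XOR 25 = 10 < 19 — winning move (to 10).
That gives 3 winning moves.

3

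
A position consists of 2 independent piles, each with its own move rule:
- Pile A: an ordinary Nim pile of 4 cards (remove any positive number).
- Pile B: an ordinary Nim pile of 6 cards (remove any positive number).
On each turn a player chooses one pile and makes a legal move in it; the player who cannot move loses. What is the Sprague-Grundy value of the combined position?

2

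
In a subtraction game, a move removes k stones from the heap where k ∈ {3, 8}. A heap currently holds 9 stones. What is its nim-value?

1

Build the Grundy sequence with g(k) = mex{g(k−s) : s ∈ {3, 8}, s ≤ k}:
k:     0  1  2  3  4  5  6  7  8  9
g(k):  0  0  0  1  1  1  0  0  2  1
So g(9) = 1.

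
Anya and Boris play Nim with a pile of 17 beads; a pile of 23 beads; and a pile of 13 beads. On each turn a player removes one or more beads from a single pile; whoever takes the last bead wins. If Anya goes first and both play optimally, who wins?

Write each in binary and XOR column by column:
  10001  (17)
  10111  (23)
  01101  (13)
  -----
  01011  (11)
The nim-sum is 11 ≠ 0, so this is an N-position: the player to move can win; Anya has a winning move.

Anya wins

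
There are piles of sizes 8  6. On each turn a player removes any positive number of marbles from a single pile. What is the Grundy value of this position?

14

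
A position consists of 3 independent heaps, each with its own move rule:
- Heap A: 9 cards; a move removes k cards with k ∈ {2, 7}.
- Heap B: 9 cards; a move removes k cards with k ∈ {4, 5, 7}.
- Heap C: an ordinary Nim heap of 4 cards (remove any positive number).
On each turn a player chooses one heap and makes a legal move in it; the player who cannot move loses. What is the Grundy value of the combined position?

6

Grundy values for heap A (subtraction set {2, 7}):
g(0) = mex{} = 0
g(1) = mex{} = 0
g(2) = mex{0} = 1
g(3) = mex{0} = 1
g(4) = mex{1} = 0
g(5) = mex{1} = 0
g(6) = mex{0} = 1
g(7) = mex{0} = 1
g(8) = mex{0,1} = 2
g(9) = mex{1} = 0
So g(9) = 0.
Grundy values for heap B (subtraction set {4, 5, 7}):
g(0) = mex{} = 0
g(1) = mex{} = 0
g(2) = mex{} = 0
g(3) = mex{} = 0
g(4) = mex{0} = 1
g(5) = mex{0} = 1
g(6) = mex{0} = 1
g(7) = mex{0} = 1
g(8) = mex{0,1} = 2
g(9) = mex{0,1} = 2
So g(9) = 2.
Heap C is a plain Nim heap of size 4, so its Grundy value is 4.
The value of a disjunctive sum is the nim-sum of the parts.
Combined value = 0 ⊕ 2 ⊕ 4 = 6.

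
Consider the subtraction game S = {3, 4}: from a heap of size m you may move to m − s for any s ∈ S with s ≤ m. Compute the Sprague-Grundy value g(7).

0

Grundy values for subtraction set {3, 4}:
g(0) = mex{} = 0
g(1) = mex{} = 0
g(2) = mex{} = 0
g(3) = mex{0} = 1
g(4) = mex{0} = 1
g(5) = mex{0} = 1
g(6) = mex{0,1} = 2
g(7) = mex{1} = 0
So g(7) = 0.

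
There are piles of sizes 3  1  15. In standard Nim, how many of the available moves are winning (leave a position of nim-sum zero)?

1

Bitwise XOR of the heap sizes:
  0011  (3)
  0001  (1)
  1111  (15)
  ----
  1101  (13)
The overall nim-sum is X = 13. A pile of size p has a winning move iff p XOR X < p (reduce it to p XOR X).
  3: 3 XOR 13 = 14 ≥ 3 — no move.
  1: 1 XOR 13 = 12 ≥ 1 — no move.
  15: 15 XOR 13 = 2 < 15 — winning move (to 2).
That gives 1 winning move.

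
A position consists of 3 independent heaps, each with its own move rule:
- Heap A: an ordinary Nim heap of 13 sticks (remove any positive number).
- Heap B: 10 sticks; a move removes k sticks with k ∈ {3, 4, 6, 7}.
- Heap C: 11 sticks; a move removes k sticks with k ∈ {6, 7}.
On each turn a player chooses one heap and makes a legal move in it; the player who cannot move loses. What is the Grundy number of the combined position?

12

Heap A is a plain Nim heap of size 13, so its Grundy value is 13.
For heap B, compute g(0), g(1), … with moves {3, 4, 6, 7}:
k:     0  1  2  3  4  5  6  7  8  9 10
g(k):  0  0  0  1  1  1  2  2  2  3  0
So g(10) = 0.
For heap C, compute g(0), g(1), … with moves {6, 7}:
k:     0  1  2  3  4  5  6  7  8  9 10 11
g(k):  0  0  0  0  0  0  1  1  1  1  1  1
So g(11) = 1.
By the Sprague-Grundy theorem, the Grundy value of a sum of independent games is the XOR of the component values.
Combined value = 13 ⊕ 0 ⊕ 1 = 12.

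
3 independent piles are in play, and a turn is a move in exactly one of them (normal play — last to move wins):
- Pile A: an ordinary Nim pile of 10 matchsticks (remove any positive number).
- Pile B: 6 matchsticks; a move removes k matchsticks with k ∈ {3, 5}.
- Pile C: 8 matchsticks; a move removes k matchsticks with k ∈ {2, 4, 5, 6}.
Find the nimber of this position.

8

Pile A is a plain Nim pile of size 10, so its Grundy value is 10.
Build the Grundy sequence for pile B with g(k) = mex{g(k−s) : s ∈ {3, 5}, s ≤ k}:
k:     0  1  2  3  4  5  6
g(k):  0  0  0  1  1  1  2
So g(6) = 2.
For pile C, compute g(0), g(1), … with moves {2, 4, 5, 6}:
g(0) = mex{} = 0
g(1) = mex{} = 0
g(2) = mex{0} = 1
g(3) = mex{0} = 1
g(4) = mex{0,1} = 2
g(5) = mex{0,1} = 2
g(6) = mex{0,1,2} = 3
g(7) = mex{0,1,2} = 3
g(8) = mex{1,2,3} = 0
So g(8) = 0.
The value of a disjunctive sum is the nim-sum of the parts.
Combined value = 10 XOR 2 XOR 0 = 8.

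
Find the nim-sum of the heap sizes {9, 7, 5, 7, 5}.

In binary:
  1001  (9)
  0111  (7)
  0101  (5)
  0111  (7)
  0101  (5)
  ----
  1001  (9)

9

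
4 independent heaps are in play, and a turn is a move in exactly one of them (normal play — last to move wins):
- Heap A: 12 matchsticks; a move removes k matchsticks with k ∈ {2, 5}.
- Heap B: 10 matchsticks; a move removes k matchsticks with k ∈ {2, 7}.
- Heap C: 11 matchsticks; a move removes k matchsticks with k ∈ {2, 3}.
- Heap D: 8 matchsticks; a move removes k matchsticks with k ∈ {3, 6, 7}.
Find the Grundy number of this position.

0

Grundy values for heap A (subtraction set {2, 5}):
k:     0  1  2  3  4  5  6  7  8  9 10 11 12
g(k):  0  0  1  1  0  2  1  0  0  1  1  0  2
So g(12) = 2.
Grundy values for heap B (subtraction set {2, 7}):
k:     0  1  2  3  4  5  6  7  8  9 10
g(k):  0  0  1  1  0  0  1  1  2  0  0
So g(10) = 0.
Grundy values for heap C (subtraction set {2, 3}):
k:     0  1  2  3  4  5  6  7  8  9 10 11
g(k):  0  0  1  1  2  0  0  1  1  2  0  0
So g(11) = 0.
For heap D, compute g(0), g(1), … with moves {3, 6, 7}:
g(0) = mex{} = 0
g(1) = mex{} = 0
g(2) = mex{} = 0
g(3) = mex{0} = 1
g(4) = mex{0} = 1
g(5) = mex{0} = 1
g(6) = mex{0,1} = 2
g(7) = mex{0,1} = 2
g(8) = mex{0,1} = 2
So g(8) = 2.
The value of a disjunctive sum is the nim-sum of the parts.
Combined value = 2 XOR 0 XOR 0 XOR 2 = 0.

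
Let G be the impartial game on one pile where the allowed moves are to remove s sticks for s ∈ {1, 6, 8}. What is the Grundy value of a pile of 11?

0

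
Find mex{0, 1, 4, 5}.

2

The values 0, 1 are all present; 2 is the first non-negative integer missing from the set.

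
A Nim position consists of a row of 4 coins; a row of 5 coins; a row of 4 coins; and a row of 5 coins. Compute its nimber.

Nim-sum: 4 XOR 5 XOR 4 XOR 5 = 0.

0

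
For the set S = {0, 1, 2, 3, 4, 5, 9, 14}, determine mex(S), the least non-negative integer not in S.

The values 0, 1, 2, 3, 4, 5 are all present; 6 is the first non-negative integer missing from the set.

6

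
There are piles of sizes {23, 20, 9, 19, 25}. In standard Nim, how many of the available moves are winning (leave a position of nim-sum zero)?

In binary:
  10111  (23)
  10100  (20)
  01001  (9)
  10011  (19)
  11001  (25)
  -----
  00000  (0)
The nim-sum is already 0, so every move leaves a nonzero nim-sum — there are no winning moves.

0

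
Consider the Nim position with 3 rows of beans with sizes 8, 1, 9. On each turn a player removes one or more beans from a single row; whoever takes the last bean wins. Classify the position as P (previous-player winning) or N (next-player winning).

P-position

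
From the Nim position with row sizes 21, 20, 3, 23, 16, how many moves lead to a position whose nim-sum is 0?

3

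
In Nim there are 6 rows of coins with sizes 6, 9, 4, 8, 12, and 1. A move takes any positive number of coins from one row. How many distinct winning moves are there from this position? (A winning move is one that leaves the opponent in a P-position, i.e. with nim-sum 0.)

Nim-sum: 6 ^ 9 ^ 4 ^ 8 ^ 12 ^ 1 = 14.
The overall nim-sum is X = 14. A row of size p has a winning move iff p XOR X < p (reduce it to p XOR X).
  6: 6 XOR 14 = 8 ≥ 6 — no move.
  9: 9 XOR 14 = 7 < 9 — winning move (to 7).
  4: 4 XOR 14 = 10 ≥ 4 — no move.
  8: 8 XOR 14 = 6 < 8 — winning move (to 6).
  12: 12 XOR 14 = 2 < 12 — winning move (to 2).
  1: 1 XOR 14 = 15 ≥ 1 — no move.
That gives 3 winning moves.

3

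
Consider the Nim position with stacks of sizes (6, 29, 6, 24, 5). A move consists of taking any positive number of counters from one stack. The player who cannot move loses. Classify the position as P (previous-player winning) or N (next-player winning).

P-position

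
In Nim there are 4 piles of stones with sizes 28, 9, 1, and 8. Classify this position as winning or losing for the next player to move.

Winning position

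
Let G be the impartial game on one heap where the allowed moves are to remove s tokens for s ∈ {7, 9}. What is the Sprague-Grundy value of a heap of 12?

1

Build the Grundy sequence with g(k) = mex{g(k−s) : s ∈ {7, 9}, s ≤ k}:
g(0) = mex{} = 0
g(1) = mex{} = 0
g(2) = mex{} = 0
g(3) = mex{} = 0
g(4) = mex{} = 0
g(5) = mex{} = 0
g(6) = mex{} = 0
g(7) = mex{0} = 1
g(8) = mex{0} = 1
g(9) = mex{0} = 1
g(10) = mex{0} = 1
g(11) = mex{0} = 1
g(12) = mex{0} = 1
So g(12) = 1.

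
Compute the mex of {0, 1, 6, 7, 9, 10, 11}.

2

The values 0, 1 are all present; 2 is the first non-negative integer missing from the set.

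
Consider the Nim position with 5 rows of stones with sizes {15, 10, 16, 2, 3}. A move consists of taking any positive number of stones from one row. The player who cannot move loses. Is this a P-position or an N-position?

Nim-sum: 15 XOR 10 XOR 16 XOR 2 XOR 3 = 20.
The nim-sum is 20 ≠ 0, so this is an N-position: the player to move can win.

N-position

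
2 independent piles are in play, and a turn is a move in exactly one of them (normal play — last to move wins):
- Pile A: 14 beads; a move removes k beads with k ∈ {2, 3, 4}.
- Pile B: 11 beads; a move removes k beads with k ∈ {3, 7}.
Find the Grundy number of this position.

Grundy values for pile A (subtraction set {2, 3, 4}):
g(0) = mex{} = 0
g(1) = mex{} = 0
g(2) = mex{0} = 1
g(3) = mex{0} = 1
g(4) = mex{0,1} = 2
g(5) = mex{0,1} = 2
g(6) = mex{1,2} = 0
g(7) = mex{1,2} = 0
g(8) = mex{0,2} = 1
g(9) = mex{0,2} = 1
g(10) = mex{0,1} = 2
g(11) = mex{0,1} = 2
g(12) = mex{1,2} = 0
g(13) = mex{1,2} = 0
g(14) = mex{0,2} = 1
So g(14) = 1.
Grundy values for pile B (subtraction set {3, 7}):
g(0) = mex{} = 0
g(1) = mex{} = 0
g(2) = mex{} = 0
g(3) = mex{0} = 1
g(4) = mex{0} = 1
g(5) = mex{0} = 1
g(6) = mex{1} = 0
g(7) = mex{0,1} = 2
g(8) = mex{0,1} = 2
g(9) = mex{0} = 1
g(10) = mex{1,2} = 0
g(11) = mex{1,2} = 0
So g(11) = 0.
The value of a disjunctive sum is the nim-sum of the parts.
Combined value = 1 XOR 0 = 1.

1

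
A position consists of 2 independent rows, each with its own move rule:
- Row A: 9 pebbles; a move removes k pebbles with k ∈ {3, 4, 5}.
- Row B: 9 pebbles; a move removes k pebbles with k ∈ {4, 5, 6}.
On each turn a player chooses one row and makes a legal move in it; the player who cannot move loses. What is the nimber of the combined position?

2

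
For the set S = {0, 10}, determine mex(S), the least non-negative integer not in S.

1

0 is in the set but 1 is not, so the mex is 1.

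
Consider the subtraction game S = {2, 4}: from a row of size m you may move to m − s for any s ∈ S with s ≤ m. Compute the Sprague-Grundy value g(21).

1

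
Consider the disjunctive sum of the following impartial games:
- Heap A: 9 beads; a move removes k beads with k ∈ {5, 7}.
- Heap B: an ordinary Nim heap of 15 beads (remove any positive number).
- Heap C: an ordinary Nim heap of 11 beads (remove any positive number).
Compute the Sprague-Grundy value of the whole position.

5

For heap A, compute g(0), g(1), … with moves {5, 7}:
g(0) = mex{} = 0
g(1) = mex{} = 0
g(2) = mex{} = 0
g(3) = mex{} = 0
g(4) = mex{} = 0
g(5) = mex{0} = 1
g(6) = mex{0} = 1
g(7) = mex{0} = 1
g(8) = mex{0} = 1
g(9) = mex{0} = 1
So g(9) = 1.
Heap B is a plain Nim heap of size 15, so its Grundy value is 15.
Heap C is a plain Nim heap of size 11, so its Grundy value is 11.
By the Sprague-Grundy theorem, the Grundy value of a sum of independent games is the XOR of the component values.
Combined value = 1 ⊕ 15 ⊕ 11 = 5.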